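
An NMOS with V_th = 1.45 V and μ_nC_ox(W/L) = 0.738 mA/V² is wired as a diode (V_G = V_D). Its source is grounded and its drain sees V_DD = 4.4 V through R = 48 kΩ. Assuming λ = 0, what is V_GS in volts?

V_GS = 1.83 V

With gate tied to drain, V_GS = V_DS ≥ V_GS − V_th, so the device is in saturation.
KCL at the drain: ½ k_n (V_GS − V_th)² = (V_DD − V_GS)/R.
Let x = V_GS − 1.45. Then 17.7 x² + x − 2.95 = 0, giving x = 0.381 V (positive root), so V_GS = 1.83 V.
I_D = (V_DD − V_GS)/R = (4.4 − 1.83) / 48 = 0.0535 mA.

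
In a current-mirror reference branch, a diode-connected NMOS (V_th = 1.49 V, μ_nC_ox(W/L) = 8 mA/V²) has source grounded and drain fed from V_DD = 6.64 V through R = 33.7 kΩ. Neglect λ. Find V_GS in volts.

With gate tied to drain, V_GS = V_DS ≥ V_GS − V_th, so the device is in saturation.
KCL at the drain: ½ k_n (V_GS − V_th)² = (V_DD − V_GS)/R.
Let x = V_GS − 1.49. Then 135 x² + x − 5.15 = 0, giving x = 0.192 V (positive root), so V_GS = 1.68 V.
I_D = (V_DD − V_GS)/R = (6.64 − 1.68) / 33.7 = 0.147 mA.

V_GS = 1.68 V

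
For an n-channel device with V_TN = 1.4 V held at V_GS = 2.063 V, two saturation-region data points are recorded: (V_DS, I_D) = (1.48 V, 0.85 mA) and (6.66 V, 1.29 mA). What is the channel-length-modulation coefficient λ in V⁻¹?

λ = 0.117 V⁻¹

With V_GS fixed, I_D ∝ (1 + λ V_DS) in saturation, so I_D2/I_D1 = (1 + λ V_DS2)/(1 + λ V_DS1).
1.29/0.85 = 1.518 = (1 + 6.66 λ)/(1 + 1.48 λ).
Solving: λ (I_D1 V_DS2 − I_D2 V_DS1) = I_D2 − I_D1, so λ = (1.29 − 0.85) / (0.85 × 6.66 − 1.29 × 1.48) = 0.44 / 3.75 = 0.117 V⁻¹.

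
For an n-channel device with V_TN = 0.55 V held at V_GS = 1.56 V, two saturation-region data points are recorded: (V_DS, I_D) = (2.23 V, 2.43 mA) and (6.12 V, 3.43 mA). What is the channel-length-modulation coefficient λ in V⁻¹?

With V_GS fixed, I_D ∝ (1 + λ V_DS) in saturation, so I_D2/I_D1 = (1 + λ V_DS2)/(1 + λ V_DS1).
3.43/2.43 = 1.412 = (1 + 6.12 λ)/(1 + 2.23 λ).
Solving: λ (I_D1 V_DS2 − I_D2 V_DS1) = I_D2 − I_D1, so λ = (3.43 − 2.43) / (2.43 × 6.12 − 3.43 × 2.23) = 1 / 7.22 = 0.138 V⁻¹.

λ = 0.138 V⁻¹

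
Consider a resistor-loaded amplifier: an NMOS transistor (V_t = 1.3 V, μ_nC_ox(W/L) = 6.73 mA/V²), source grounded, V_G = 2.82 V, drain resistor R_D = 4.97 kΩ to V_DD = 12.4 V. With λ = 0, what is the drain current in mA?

I_D = 2.44 mA

V_GS = V_G = 2.82 V, so V_ov = 2.82 − 1.3 = 1.52 V.
Assume saturation: I_D = ½ k_n V_ov² = 0.5 × 6.73 × 1.52² = 7.77 mA, giving V_DS = V_DD − I_D R_D = 12.4 − 7.77 × 4.97 = -26.2 V.
But -26.2 V < V_ov = 1.52 V, so the device is actually in triode.
In triode I_D = k_n[V_ov V_DS − ½ V_DS²] and I_D = (V_DD − V_DS)/R_D. Equating: 16.7 V_DS² − 51.84 V_DS + 12.4 = 0, giving V_DS = 0.261 V (the root below V_ov).
I_D = (12.4 − 0.261) / 4.97 = 2.44 mA.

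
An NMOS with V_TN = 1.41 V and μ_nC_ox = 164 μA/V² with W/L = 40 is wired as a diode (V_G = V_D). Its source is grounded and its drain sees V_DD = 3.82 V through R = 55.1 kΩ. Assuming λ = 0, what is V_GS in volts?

V_GS = 1.52 V

With gate tied to drain, V_GS = V_DS ≥ V_GS − V_TN, so the device is in saturation.
k_n = μ_nC_ox · (W/L) = 6.56 mA/V².
KCL at the drain: ½ k_n (V_GS − V_TN)² = (V_DD − V_GS)/R.
Let x = V_GS − 1.41. Then 181 x² + x − 2.41 = 0, giving x = 0.113 V (positive root), so V_GS = 1.52 V.
I_D = (V_DD − V_GS)/R = (3.82 − 1.52) / 55.1 = 0.0417 mA.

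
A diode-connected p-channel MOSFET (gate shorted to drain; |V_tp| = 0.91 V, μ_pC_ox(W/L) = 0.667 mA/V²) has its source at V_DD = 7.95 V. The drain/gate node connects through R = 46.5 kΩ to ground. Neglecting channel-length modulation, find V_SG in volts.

V_SG = 1.55 V

With gate tied to drain, V_SG = V_SD ≥ V_SG − |V_tp|, so the device is in saturation.
KCL at the drain: ½ k_p (V_SG − |V_tp|)² = (V_DD − V_SG)/R.
Let x = V_SG − 0.91. Then 15.5 x² + x − 7.04 = 0, giving x = 0.642 V (positive root), so V_SG = 1.55 V.
I_D = (V_DD − V_SG)/R = (7.95 − 1.55) / 46.5 = 0.138 mA.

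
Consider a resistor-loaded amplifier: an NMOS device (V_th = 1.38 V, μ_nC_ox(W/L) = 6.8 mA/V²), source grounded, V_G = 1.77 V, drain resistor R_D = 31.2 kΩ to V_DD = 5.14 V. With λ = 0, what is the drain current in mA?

I_D = 0.163 mA

V_GS = V_G = 1.77 V, so V_ov = 1.77 − 1.38 = 0.39 V.
Assume saturation: I_D = ½ k_n V_ov² = 0.5 × 6.8 × 0.39² = 0.517 mA, giving V_DS = V_DD − I_D R_D = 5.14 − 0.517 × 31.2 = -11 V.
But -11 V < V_ov = 0.39 V, so the device is actually in triode.
In triode I_D = k_n[V_ov V_DS − ½ V_DS²] and I_D = (V_DD − V_DS)/R_D. Equating: 106 V_DS² − 83.74 V_DS + 5.14 = 0, giving V_DS = 0.0671 V (the root below V_ov).
I_D = (5.14 − 0.0671) / 31.2 = 0.163 mA.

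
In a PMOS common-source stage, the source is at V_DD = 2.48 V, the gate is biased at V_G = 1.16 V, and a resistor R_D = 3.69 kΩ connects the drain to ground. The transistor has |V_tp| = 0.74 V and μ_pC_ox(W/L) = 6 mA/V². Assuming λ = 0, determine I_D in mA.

V_SG = V_DD − V_G = 2.48 − 1.16 = 1.32 V, so V_ov = 1.32 − 0.74 = 0.58 V.
Assume saturation: I_D = ½ k_p V_ov² = 0.5 × 6 × 0.58² = 1.01 mA, giving V_SD = V_DD − I_D R_D = 2.48 − 1.01 × 3.69 = -1.24 V.
But -1.24 V < V_ov = 0.58 V, so the device is actually in triode.
In triode I_D = k_p[V_ov V_SD − ½ V_SD²] and I_D = (V_DD − V_SD)/R_D. Equating: 11.1 V_SD² − 13.84 V_SD + 2.48 = 0, giving V_SD = 0.217 V (the root below V_ov).
I_D = (2.48 − 0.217) / 3.69 = 0.613 mA.

I_D = 0.613 mA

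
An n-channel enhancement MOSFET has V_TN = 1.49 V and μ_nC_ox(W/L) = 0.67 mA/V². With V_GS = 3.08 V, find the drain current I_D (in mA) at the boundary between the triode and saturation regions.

I_D = 0.847 mA

At the boundary V_DS = V_ov = V_GS − V_TN = 3.08 − 1.49 = 1.59 V.
I_D = ½ k_n V_ov² = 0.5 × 0.67 × 1.59² = 0.847 mA.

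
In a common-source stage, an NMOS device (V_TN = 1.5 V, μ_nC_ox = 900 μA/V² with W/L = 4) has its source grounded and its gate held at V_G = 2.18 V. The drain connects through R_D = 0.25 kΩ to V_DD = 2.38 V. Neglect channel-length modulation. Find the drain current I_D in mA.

V_GS = V_G = 2.18 V, so V_ov = 2.18 − 1.5 = 0.68 V.
k_n = μ_nC_ox · (W/L) = 3.6 mA/V².
Assume saturation: I_D = ½ k_n V_ov² = 0.5 × 3.6 × 0.68² = 0.832 mA, giving V_DS = V_DD − I_D R_D = 2.38 − 0.832 × 0.25 = 2.17 V.
V_DS = 2.17 V ≥ V_ov = 0.68 V, confirming saturation.

I_D = 0.832 mA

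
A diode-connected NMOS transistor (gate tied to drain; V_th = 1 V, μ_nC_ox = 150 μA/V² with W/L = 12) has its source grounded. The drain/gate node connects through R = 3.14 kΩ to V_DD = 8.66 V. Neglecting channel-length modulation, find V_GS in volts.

With gate tied to drain, V_GS = V_DS ≥ V_GS − V_th, so the device is in saturation.
k_n = μ_nC_ox · (W/L) = 1.8 mA/V².
KCL at the drain: ½ k_n (V_GS − V_th)² = (V_DD − V_GS)/R.
Let x = V_GS − 1. Then 2.83 x² + x − 7.66 = 0, giving x = 1.48 V (positive root), so V_GS = 2.48 V.
I_D = (V_DD − V_GS)/R = (8.66 − 2.48) / 3.14 = 1.97 mA.

V_GS = 2.48 V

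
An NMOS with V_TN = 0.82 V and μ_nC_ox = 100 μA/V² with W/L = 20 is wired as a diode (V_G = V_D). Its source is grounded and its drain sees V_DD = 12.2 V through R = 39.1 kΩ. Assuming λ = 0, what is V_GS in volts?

V_GS = 1.35 V

With gate tied to drain, V_GS = V_DS ≥ V_GS − V_TN, so the device is in saturation.
k_n = μ_nC_ox · (W/L) = 2 mA/V².
KCL at the drain: ½ k_n (V_GS − V_TN)² = (V_DD − V_GS)/R.
Let x = V_GS − 0.82. Then 39.1 x² + x − 11.38 = 0, giving x = 0.527 V (positive root), so V_GS = 1.35 V.
I_D = (V_DD − V_GS)/R = (12.2 − 1.35) / 39.1 = 0.278 mA.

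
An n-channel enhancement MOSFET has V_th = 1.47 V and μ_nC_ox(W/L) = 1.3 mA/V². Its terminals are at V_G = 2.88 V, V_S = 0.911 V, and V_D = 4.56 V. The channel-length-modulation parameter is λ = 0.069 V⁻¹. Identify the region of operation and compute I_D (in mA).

Saturation; I_D = 0.203 mA

V_GS = V_G − V_S = 2.88 − 0.911 = 1.97 V; V_DS = V_D − V_S = 4.56 − 0.911 = 3.65 V.
V_ov = V_GS − V_th = 1.97 − 1.47 = 0.499 V.
Since V_DS = 3.65 V ≥ V_ov = 0.499 V, the device is in saturation.
I_D = ½ k_n V_ov² (1 + λ V_DS) = 0.5 × 1.3 × 0.499² × (1 + 0.069 × 3.65) = 0.203 mA.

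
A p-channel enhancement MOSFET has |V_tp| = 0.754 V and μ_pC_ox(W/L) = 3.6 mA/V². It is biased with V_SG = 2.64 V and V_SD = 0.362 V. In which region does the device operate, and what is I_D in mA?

V_ov = V_SG − |V_tp| = 2.64 − 0.754 = 1.89 V.
Since V_SD = 0.362 V < V_ov = 1.89 V, the device is in the triode region.
I_D = k_p [V_ov · V_SD − ½ V_SD²] = 3.6 × [1.89 × 0.362 − 0.5 × 0.362²] = 2.22 mA.

Triode; I_D = 2.22 mA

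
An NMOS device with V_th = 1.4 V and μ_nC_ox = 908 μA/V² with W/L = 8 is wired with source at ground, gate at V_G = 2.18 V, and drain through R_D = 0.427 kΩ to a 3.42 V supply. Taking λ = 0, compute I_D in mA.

V_GS = V_G = 2.18 V, so V_ov = 2.18 − 1.4 = 0.78 V.
k_n = μ_nC_ox · (W/L) = 7.264 mA/V².
Assume saturation: I_D = ½ k_n V_ov² = 0.5 × 7.264 × 0.78² = 2.21 mA, giving V_DS = V_DD − I_D R_D = 3.42 − 2.21 × 0.427 = 2.48 V.
V_DS = 2.48 V ≥ V_ov = 0.78 V, confirming saturation.

I_D = 2.21 mA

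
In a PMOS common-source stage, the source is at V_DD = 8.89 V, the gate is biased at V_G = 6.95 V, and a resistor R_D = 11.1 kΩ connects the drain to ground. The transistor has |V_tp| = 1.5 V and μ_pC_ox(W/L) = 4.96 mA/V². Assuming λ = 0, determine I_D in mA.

I_D = 0.480 mA

V_SG = V_DD − V_G = 8.89 − 6.95 = 1.94 V, so V_ov = 1.94 − 1.5 = 0.44 V.
Assume saturation: I_D = ½ k_p V_ov² = 0.5 × 4.96 × 0.44² = 0.48 mA, giving V_SD = V_DD − I_D R_D = 8.89 − 0.48 × 11.1 = 3.56 V.
V_SD = 3.56 V ≥ V_ov = 0.44 V, confirming saturation.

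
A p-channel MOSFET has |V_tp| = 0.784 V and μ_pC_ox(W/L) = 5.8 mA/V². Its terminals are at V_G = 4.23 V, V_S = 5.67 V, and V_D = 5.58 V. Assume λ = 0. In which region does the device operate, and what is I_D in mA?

V_SG = V_S − V_G = 5.67 − 4.23 = 1.44 V; V_SD = V_S − V_D = 5.67 − 5.58 = 0.09 V.
V_ov = V_SG − |V_tp| = 1.44 − 0.784 = 0.656 V.
Since V_SD = 0.09 V < V_ov = 0.656 V, the device is in the triode region.
I_D = k_p [V_ov · V_SD − ½ V_SD²] = 5.8 × [0.656 × 0.09 − 0.5 × 0.09²] = 0.319 mA.

Triode; I_D = 0.319 mA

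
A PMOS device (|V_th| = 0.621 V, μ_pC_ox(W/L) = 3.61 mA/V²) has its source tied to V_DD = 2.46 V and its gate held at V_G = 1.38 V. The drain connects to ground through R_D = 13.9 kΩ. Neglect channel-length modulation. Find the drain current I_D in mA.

V_SG = V_DD − V_G = 2.46 − 1.38 = 1.08 V, so V_ov = 1.08 − 0.621 = 0.459 V.
Assume saturation: I_D = ½ k_p V_ov² = 0.5 × 3.61 × 0.459² = 0.38 mA, giving V_SD = V_DD − I_D R_D = 2.46 − 0.38 × 13.9 = -2.83 V.
But -2.83 V < V_ov = 0.459 V, so the device is actually in triode.
In triode I_D = k_p[V_ov V_SD − ½ V_SD²] and I_D = (V_DD − V_SD)/R_D. Equating: 25.1 V_SD² − 24.03 V_SD + 2.46 = 0, giving V_SD = 0.117 V (the root below V_ov).
I_D = (2.46 − 0.117) / 13.9 = 0.169 mA.

I_D = 0.169 mA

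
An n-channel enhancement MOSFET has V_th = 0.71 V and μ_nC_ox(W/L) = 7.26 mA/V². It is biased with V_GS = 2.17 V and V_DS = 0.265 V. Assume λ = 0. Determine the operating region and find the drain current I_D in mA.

V_ov = V_GS − V_th = 2.17 − 0.71 = 1.46 V.
Since V_DS = 0.265 V < V_ov = 1.46 V, the device is in the triode region.
I_D = k_n [V_ov · V_DS − ½ V_DS²] = 7.26 × [1.46 × 0.265 − 0.5 × 0.265²] = 2.55 mA.

Triode; I_D = 2.55 mA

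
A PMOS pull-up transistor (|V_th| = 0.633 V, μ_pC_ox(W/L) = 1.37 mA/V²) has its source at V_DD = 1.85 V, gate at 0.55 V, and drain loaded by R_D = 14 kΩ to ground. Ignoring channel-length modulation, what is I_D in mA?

V_SG = V_DD − V_G = 1.85 − 0.55 = 1.3 V, so V_ov = 1.3 − 0.633 = 0.667 V.
Assume saturation: I_D = ½ k_p V_ov² = 0.5 × 1.37 × 0.667² = 0.305 mA, giving V_SD = V_DD − I_D R_D = 1.85 − 0.305 × 14 = -2.42 V.
But -2.42 V < V_ov = 0.667 V, so the device is actually in triode.
In triode I_D = k_p[V_ov V_SD − ½ V_SD²] and I_D = (V_DD − V_SD)/R_D. Equating: 9.59 V_SD² − 13.79 V_SD + 1.85 = 0, giving V_SD = 0.15 V (the root below V_ov).
I_D = (1.85 − 0.15) / 14 = 0.121 mA.

I_D = 0.121 mA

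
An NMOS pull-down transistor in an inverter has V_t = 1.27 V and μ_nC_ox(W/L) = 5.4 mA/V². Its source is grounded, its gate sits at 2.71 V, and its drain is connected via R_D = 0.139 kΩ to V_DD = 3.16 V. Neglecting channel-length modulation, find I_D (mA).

I_D = 5.60 mA

V_GS = V_G = 2.71 V, so V_ov = 2.71 − 1.27 = 1.44 V.
Assume saturation: I_D = ½ k_n V_ov² = 0.5 × 5.4 × 1.44² = 5.6 mA, giving V_DS = V_DD − I_D R_D = 3.16 − 5.6 × 0.139 = 2.38 V.
V_DS = 2.38 V ≥ V_ov = 1.44 V, confirming saturation.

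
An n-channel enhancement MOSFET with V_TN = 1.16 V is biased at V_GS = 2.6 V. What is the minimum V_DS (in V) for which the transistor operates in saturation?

The boundary between triode and saturation is V_DS = V_GS − V_TN = V_ov.
V_ov = 2.6 − 1.16 = 1.44 V.

V_DS,sat = 1.44 V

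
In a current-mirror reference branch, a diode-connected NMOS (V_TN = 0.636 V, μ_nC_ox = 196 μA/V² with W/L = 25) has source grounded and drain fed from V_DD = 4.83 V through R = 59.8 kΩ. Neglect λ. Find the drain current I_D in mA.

I_D = 0.0674 mA

With gate tied to drain, V_GS = V_DS ≥ V_GS − V_TN, so the device is in saturation.
k_n = μ_nC_ox · (W/L) = 4.9 mA/V².
KCL at the drain: ½ k_n (V_GS − V_TN)² = (V_DD − V_GS)/R.
Let x = V_GS − 0.636. Then 147 x² + x − 4.194 = 0, giving x = 0.166 V (positive root), so V_GS = 0.802 V.
I_D = (V_DD − V_GS)/R = (4.83 − 0.802) / 59.8 = 0.0674 mA.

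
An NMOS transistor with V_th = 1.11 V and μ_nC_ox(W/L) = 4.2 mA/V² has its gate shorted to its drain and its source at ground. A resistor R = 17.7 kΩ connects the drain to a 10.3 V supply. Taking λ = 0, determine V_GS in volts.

With gate tied to drain, V_GS = V_DS ≥ V_GS − V_th, so the device is in saturation.
KCL at the drain: ½ k_n (V_GS − V_th)² = (V_DD − V_GS)/R.
Let x = V_GS − 1.11. Then 37.2 x² + x − 9.19 = 0, giving x = 0.484 V (positive root), so V_GS = 1.59 V.
I_D = (V_DD − V_GS)/R = (10.3 − 1.59) / 17.7 = 0.492 mA.

V_GS = 1.59 V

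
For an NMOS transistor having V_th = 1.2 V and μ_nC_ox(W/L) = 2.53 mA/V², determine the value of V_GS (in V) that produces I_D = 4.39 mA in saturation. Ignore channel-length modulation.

V_GS = 3.06 V

In saturation I_D = ½ k_n (V_GS − V_th)², so V_GS − V_th = √(2 I_D / k_n) = √(2 × 4.39 / 2.53) = 1.86 V.
V_GS = 1.2 + 1.86 = 3.06 V.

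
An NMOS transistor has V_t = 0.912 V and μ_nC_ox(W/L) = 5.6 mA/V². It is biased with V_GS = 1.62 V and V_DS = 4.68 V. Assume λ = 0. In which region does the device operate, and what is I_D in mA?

V_ov = V_GS − V_t = 1.62 − 0.912 = 0.708 V.
Since V_DS = 4.68 V ≥ V_ov = 0.708 V, the device is in saturation.
I_D = ½ k_n V_ov² = 0.5 × 5.6 × 0.708² = 1.4 mA.

Saturation; I_D = 1.40 mA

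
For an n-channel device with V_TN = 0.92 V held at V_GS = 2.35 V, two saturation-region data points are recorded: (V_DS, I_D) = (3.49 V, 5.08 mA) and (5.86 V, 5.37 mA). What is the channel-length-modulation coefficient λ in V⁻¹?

With V_GS fixed, I_D ∝ (1 + λ V_DS) in saturation, so I_D2/I_D1 = (1 + λ V_DS2)/(1 + λ V_DS1).
5.37/5.08 = 1.057 = (1 + 5.86 λ)/(1 + 3.49 λ).
Solving: λ (I_D1 V_DS2 − I_D2 V_DS1) = I_D2 − I_D1, so λ = (5.37 − 5.08) / (5.08 × 5.86 − 5.37 × 3.49) = 0.29 / 11 = 0.0263 V⁻¹.

λ = 0.0263 V⁻¹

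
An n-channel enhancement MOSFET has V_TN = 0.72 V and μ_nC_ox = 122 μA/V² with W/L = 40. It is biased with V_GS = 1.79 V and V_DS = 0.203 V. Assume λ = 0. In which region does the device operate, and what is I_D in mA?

k_n = μ_nC_ox · (W/L) = 4.88 mA/V².
V_ov = V_GS − V_TN = 1.79 − 0.72 = 1.07 V.
Since V_DS = 0.203 V < V_ov = 1.07 V, the device is in the triode region.
I_D = k_n [V_ov · V_DS − ½ V_DS²] = 4.88 × [1.07 × 0.203 − 0.5 × 0.203²] = 0.959 mA.

Triode; I_D = 0.959 mA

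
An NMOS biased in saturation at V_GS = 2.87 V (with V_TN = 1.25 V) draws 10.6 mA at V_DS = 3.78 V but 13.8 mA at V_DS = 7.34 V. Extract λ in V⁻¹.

λ = 0.125 V⁻¹

With V_GS fixed, I_D ∝ (1 + λ V_DS) in saturation, so I_D2/I_D1 = (1 + λ V_DS2)/(1 + λ V_DS1).
13.8/10.6 = 1.302 = (1 + 7.34 λ)/(1 + 3.78 λ).
Solving: λ (I_D1 V_DS2 − I_D2 V_DS1) = I_D2 − I_D1, so λ = (13.8 − 10.6) / (10.6 × 7.34 − 13.8 × 3.78) = 3.2 / 25.6 = 0.125 V⁻¹.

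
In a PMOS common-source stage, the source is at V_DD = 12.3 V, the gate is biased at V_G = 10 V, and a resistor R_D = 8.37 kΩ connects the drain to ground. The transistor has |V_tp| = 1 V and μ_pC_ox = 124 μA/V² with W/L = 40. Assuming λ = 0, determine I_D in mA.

I_D = 1.44 mA

V_SG = V_DD − V_G = 12.3 − 10 = 2.3 V, so V_ov = 2.3 − 1 = 1.3 V.
k_p = μ_pC_ox · (W/L) = 4.96 mA/V².
Assume saturation: I_D = ½ k_p V_ov² = 0.5 × 4.96 × 1.3² = 4.19 mA, giving V_SD = V_DD − I_D R_D = 12.3 − 4.19 × 8.37 = -22.8 V.
But -22.8 V < V_ov = 1.3 V, so the device is actually in triode.
In triode I_D = k_p[V_ov V_SD − ½ V_SD²] and I_D = (V_DD − V_SD)/R_D. Equating: 20.8 V_SD² − 54.97 V_SD + 12.3 = 0, giving V_SD = 0.247 V (the root below V_ov).
I_D = (12.3 − 0.247) / 8.37 = 1.44 mA.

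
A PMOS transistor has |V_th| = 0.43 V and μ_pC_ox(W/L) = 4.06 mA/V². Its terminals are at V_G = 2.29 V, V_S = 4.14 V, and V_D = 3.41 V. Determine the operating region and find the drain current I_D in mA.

V_SG = V_S − V_G = 4.14 − 2.29 = 1.85 V; V_SD = V_S − V_D = 4.14 − 3.41 = 0.73 V.
V_ov = V_SG − |V_th| = 1.85 − 0.43 = 1.42 V.
Since V_SD = 0.73 V < V_ov = 1.42 V, the device is in the triode region.
I_D = k_p [V_ov · V_SD − ½ V_SD²] = 4.06 × [1.42 × 0.73 − 0.5 × 0.73²] = 3.13 mA.

Triode; I_D = 3.13 mA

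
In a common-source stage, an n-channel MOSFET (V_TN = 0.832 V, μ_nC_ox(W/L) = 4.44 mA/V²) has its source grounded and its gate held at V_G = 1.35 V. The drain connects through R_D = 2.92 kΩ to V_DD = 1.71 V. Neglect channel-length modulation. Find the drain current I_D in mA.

I_D = 0.485 mA

V_GS = V_G = 1.35 V, so V_ov = 1.35 − 0.832 = 0.518 V.
Assume saturation: I_D = ½ k_n V_ov² = 0.5 × 4.44 × 0.518² = 0.596 mA, giving V_DS = V_DD − I_D R_D = 1.71 − 0.596 × 2.92 = -0.0294 V.
But -0.0294 V < V_ov = 0.518 V, so the device is actually in triode.
In triode I_D = k_n[V_ov V_DS − ½ V_DS²] and I_D = (V_DD − V_DS)/R_D. Equating: 6.48 V_DS² − 7.716 V_DS + 1.71 = 0, giving V_DS = 0.294 V (the root below V_ov).
I_D = (1.71 − 0.294) / 2.92 = 0.485 mA.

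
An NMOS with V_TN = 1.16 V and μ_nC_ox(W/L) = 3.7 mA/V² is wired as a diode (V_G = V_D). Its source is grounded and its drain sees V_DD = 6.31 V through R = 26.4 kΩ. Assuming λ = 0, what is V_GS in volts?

With gate tied to drain, V_GS = V_DS ≥ V_GS − V_TN, so the device is in saturation.
KCL at the drain: ½ k_n (V_GS − V_TN)² = (V_DD − V_GS)/R.
Let x = V_GS − 1.16. Then 48.8 x² + x − 5.15 = 0, giving x = 0.315 V (positive root), so V_GS = 1.47 V.
I_D = (V_DD − V_GS)/R = (6.31 − 1.47) / 26.4 = 0.183 mA.

V_GS = 1.47 V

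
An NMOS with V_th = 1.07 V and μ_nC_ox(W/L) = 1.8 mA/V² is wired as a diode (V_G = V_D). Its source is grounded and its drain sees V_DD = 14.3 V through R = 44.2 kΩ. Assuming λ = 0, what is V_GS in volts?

V_GS = 1.63 V

With gate tied to drain, V_GS = V_DS ≥ V_GS − V_th, so the device is in saturation.
KCL at the drain: ½ k_n (V_GS − V_th)² = (V_DD − V_GS)/R.
Let x = V_GS − 1.07. Then 39.8 x² + x − 13.23 = 0, giving x = 0.564 V (positive root), so V_GS = 1.63 V.
I_D = (V_DD − V_GS)/R = (14.3 − 1.63) / 44.2 = 0.287 mA.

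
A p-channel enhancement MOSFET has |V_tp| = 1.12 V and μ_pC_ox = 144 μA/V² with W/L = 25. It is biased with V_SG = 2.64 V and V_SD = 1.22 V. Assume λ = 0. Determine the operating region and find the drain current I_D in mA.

Triode; I_D = 4.00 mA

k_p = μ_pC_ox · (W/L) = 3.6 mA/V².
V_ov = V_SG − |V_tp| = 2.64 − 1.12 = 1.52 V.
Since V_SD = 1.22 V < V_ov = 1.52 V, the device is in the triode region.
I_D = k_p [V_ov · V_SD − ½ V_SD²] = 3.6 × [1.52 × 1.22 − 0.5 × 1.22²] = 4 mA.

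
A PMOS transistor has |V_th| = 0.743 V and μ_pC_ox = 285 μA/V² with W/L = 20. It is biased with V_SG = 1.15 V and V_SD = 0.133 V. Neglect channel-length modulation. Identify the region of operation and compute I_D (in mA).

Triode; I_D = 0.258 mA

k_p = μ_pC_ox · (W/L) = 5.7 mA/V².
V_ov = V_SG − |V_th| = 1.15 − 0.743 = 0.407 V.
Since V_SD = 0.133 V < V_ov = 0.407 V, the device is in the triode region.
I_D = k_p [V_ov · V_SD − ½ V_SD²] = 5.7 × [0.407 × 0.133 − 0.5 × 0.133²] = 0.258 mA.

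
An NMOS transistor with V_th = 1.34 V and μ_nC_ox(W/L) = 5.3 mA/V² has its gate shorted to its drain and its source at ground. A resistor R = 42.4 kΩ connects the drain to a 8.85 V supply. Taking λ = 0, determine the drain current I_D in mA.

I_D = 0.171 mA

With gate tied to drain, V_GS = V_DS ≥ V_GS − V_th, so the device is in saturation.
KCL at the drain: ½ k_n (V_GS − V_th)² = (V_DD − V_GS)/R.
Let x = V_GS − 1.34. Then 112 x² + x − 7.51 = 0, giving x = 0.254 V (positive root), so V_GS = 1.59 V.
I_D = (V_DD − V_GS)/R = (8.85 − 1.59) / 42.4 = 0.171 mA.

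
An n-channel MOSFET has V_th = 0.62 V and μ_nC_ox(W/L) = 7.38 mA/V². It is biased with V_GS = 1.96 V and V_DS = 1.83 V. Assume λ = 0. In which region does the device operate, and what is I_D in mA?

V_ov = V_GS − V_th = 1.96 − 0.62 = 1.34 V.
Since V_DS = 1.83 V ≥ V_ov = 1.34 V, the device is in saturation.
I_D = ½ k_n V_ov² = 0.5 × 7.38 × 1.34² = 6.63 mA.

Saturation; I_D = 6.63 mA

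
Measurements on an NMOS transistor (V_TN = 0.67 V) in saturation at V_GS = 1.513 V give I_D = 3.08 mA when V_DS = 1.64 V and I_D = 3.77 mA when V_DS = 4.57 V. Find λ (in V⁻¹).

With V_GS fixed, I_D ∝ (1 + λ V_DS) in saturation, so I_D2/I_D1 = (1 + λ V_DS2)/(1 + λ V_DS1).
3.77/3.08 = 1.224 = (1 + 4.57 λ)/(1 + 1.64 λ).
Solving: λ (I_D1 V_DS2 − I_D2 V_DS1) = I_D2 − I_D1, so λ = (3.77 − 3.08) / (3.08 × 4.57 − 3.77 × 1.64) = 0.69 / 7.89 = 0.0874 V⁻¹.

λ = 0.0874 V⁻¹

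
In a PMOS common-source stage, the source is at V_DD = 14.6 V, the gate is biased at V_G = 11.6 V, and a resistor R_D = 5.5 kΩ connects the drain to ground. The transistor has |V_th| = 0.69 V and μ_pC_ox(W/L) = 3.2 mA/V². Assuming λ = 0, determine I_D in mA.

V_SG = V_DD − V_G = 14.6 − 11.6 = 3 V, so V_ov = 3 − 0.69 = 2.31 V.
Assume saturation: I_D = ½ k_p V_ov² = 0.5 × 3.2 × 2.31² = 8.54 mA, giving V_SD = V_DD − I_D R_D = 14.6 − 8.54 × 5.5 = -32.4 V.
But -32.4 V < V_ov = 2.31 V, so the device is actually in triode.
In triode I_D = k_p[V_ov V_SD − ½ V_SD²] and I_D = (V_DD − V_SD)/R_D. Equating: 8.8 V_SD² − 41.66 V_SD + 14.6 = 0, giving V_SD = 0.381 V (the root below V_ov).
I_D = (14.6 − 0.381) / 5.5 = 2.59 mA.

I_D = 2.59 mA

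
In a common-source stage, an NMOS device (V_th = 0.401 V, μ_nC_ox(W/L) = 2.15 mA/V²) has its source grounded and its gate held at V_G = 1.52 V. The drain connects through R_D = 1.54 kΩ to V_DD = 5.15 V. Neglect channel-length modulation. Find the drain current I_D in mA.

I_D = 1.35 mA

V_GS = V_G = 1.52 V, so V_ov = 1.52 − 0.401 = 1.12 V.
Assume saturation: I_D = ½ k_n V_ov² = 0.5 × 2.15 × 1.12² = 1.35 mA, giving V_DS = V_DD − I_D R_D = 5.15 − 1.35 × 1.54 = 3.08 V.
V_DS = 3.08 V ≥ V_ov = 1.12 V, confirming saturation.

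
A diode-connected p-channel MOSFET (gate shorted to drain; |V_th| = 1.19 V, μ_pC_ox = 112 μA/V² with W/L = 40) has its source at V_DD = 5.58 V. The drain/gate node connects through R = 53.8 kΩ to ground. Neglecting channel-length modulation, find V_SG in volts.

With gate tied to drain, V_SG = V_SD ≥ V_SG − |V_th|, so the device is in saturation.
k_p = μ_pC_ox · (W/L) = 4.48 mA/V².
KCL at the drain: ½ k_p (V_SG − |V_th|)² = (V_DD − V_SG)/R.
Let x = V_SG − 1.19. Then 121 x² + x − 4.39 = 0, giving x = 0.187 V (positive root), so V_SG = 1.38 V.
I_D = (V_DD − V_SG)/R = (5.58 − 1.38) / 53.8 = 0.0781 mA.

V_SG = 1.38 V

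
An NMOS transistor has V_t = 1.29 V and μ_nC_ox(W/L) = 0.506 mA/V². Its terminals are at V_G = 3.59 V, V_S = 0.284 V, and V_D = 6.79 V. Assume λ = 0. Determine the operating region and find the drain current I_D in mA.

V_GS = V_G − V_S = 3.59 − 0.284 = 3.31 V; V_DS = V_D − V_S = 6.79 − 0.284 = 6.51 V.
V_ov = V_GS − V_t = 3.31 − 1.29 = 2.02 V.
Since V_DS = 6.51 V ≥ V_ov = 2.02 V, the device is in saturation.
I_D = ½ k_n V_ov² = 0.5 × 0.506 × 2.02² = 1.03 mA.

Saturation; I_D = 1.03 mA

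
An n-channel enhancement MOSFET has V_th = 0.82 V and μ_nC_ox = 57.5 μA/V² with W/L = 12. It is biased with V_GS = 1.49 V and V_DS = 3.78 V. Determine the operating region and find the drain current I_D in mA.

k_n = μ_nC_ox · (W/L) = 0.69 mA/V².
V_ov = V_GS − V_th = 1.49 − 0.82 = 0.67 V.
Since V_DS = 3.78 V ≥ V_ov = 0.67 V, the device is in saturation.
I_D = ½ k_n V_ov² = 0.5 × 0.69 × 0.67² = 0.155 mA.

Saturation; I_D = 0.155 mA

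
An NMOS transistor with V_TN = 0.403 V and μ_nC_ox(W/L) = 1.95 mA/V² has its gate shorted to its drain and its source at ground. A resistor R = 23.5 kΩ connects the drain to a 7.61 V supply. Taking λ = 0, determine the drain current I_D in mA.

I_D = 0.284 mA

With gate tied to drain, V_GS = V_DS ≥ V_GS − V_TN, so the device is in saturation.
KCL at the drain: ½ k_n (V_GS − V_TN)² = (V_DD − V_GS)/R.
Let x = V_GS − 0.403. Then 22.9 x² + x − 7.207 = 0, giving x = 0.539 V (positive root), so V_GS = 0.942 V.
I_D = (V_DD − V_GS)/R = (7.61 − 0.942) / 23.5 = 0.284 mA.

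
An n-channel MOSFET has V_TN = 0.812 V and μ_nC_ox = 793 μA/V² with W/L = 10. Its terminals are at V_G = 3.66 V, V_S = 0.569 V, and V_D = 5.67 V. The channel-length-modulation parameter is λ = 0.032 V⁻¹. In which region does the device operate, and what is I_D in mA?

Saturation; I_D = 24.0 mA

V_GS = V_G − V_S = 3.66 − 0.569 = 3.09 V; V_DS = V_D − V_S = 5.67 − 0.569 = 5.1 V.
k_n = μ_nC_ox · (W/L) = 7.93 mA/V².
V_ov = V_GS − V_TN = 3.09 − 0.812 = 2.28 V.
Since V_DS = 5.1 V ≥ V_ov = 2.28 V, the device is in saturation.
I_D = ½ k_n V_ov² (1 + λ V_DS) = 0.5 × 7.93 × 2.28² × (1 + 0.032 × 5.1) = 24 mA.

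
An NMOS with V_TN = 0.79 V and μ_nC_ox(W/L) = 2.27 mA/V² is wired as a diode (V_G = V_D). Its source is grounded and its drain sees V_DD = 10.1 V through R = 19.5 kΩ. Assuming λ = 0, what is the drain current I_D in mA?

I_D = 0.445 mA

With gate tied to drain, V_GS = V_DS ≥ V_GS − V_TN, so the device is in saturation.
KCL at the drain: ½ k_n (V_GS − V_TN)² = (V_DD − V_GS)/R.
Let x = V_GS − 0.79. Then 22.1 x² + x − 9.31 = 0, giving x = 0.626 V (positive root), so V_GS = 1.42 V.
I_D = (V_DD − V_GS)/R = (10.1 − 1.42) / 19.5 = 0.445 mA.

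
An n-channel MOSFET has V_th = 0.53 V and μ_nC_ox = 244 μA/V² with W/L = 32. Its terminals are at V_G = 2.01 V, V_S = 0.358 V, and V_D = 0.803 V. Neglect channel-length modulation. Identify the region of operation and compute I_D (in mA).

V_GS = V_G − V_S = 2.01 − 0.358 = 1.65 V; V_DS = V_D − V_S = 0.803 − 0.358 = 0.445 V.
k_n = μ_nC_ox · (W/L) = 7.808 mA/V².
V_ov = V_GS − V_th = 1.65 − 0.53 = 1.12 V.
Since V_DS = 0.445 V < V_ov = 1.12 V, the device is in the triode region.
I_D = k_n [V_ov · V_DS − ½ V_DS²] = 7.808 × [1.12 × 0.445 − 0.5 × 0.445²] = 3.13 mA.

Triode; I_D = 3.13 mA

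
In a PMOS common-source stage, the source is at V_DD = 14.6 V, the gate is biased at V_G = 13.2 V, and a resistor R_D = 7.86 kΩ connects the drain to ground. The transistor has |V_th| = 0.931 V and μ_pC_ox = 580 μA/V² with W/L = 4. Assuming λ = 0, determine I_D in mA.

I_D = 0.255 mA

V_SG = V_DD − V_G = 14.6 − 13.2 = 1.4 V, so V_ov = 1.4 − 0.931 = 0.469 V.
k_p = μ_pC_ox · (W/L) = 2.32 mA/V².
Assume saturation: I_D = ½ k_p V_ov² = 0.5 × 2.32 × 0.469² = 0.255 mA, giving V_SD = V_DD − I_D R_D = 14.6 − 0.255 × 7.86 = 12.6 V.
V_SD = 12.6 V ≥ V_ov = 0.469 V, confirming saturation.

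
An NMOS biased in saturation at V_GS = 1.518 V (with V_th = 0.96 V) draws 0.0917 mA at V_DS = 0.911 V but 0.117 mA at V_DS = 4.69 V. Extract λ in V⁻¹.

With V_GS fixed, I_D ∝ (1 + λ V_DS) in saturation, so I_D2/I_D1 = (1 + λ V_DS2)/(1 + λ V_DS1).
0.117/0.0917 = 1.276 = (1 + 4.69 λ)/(1 + 0.911 λ).
Solving: λ (I_D1 V_DS2 − I_D2 V_DS1) = I_D2 − I_D1, so λ = (0.117 − 0.0917) / (0.0917 × 4.69 − 0.117 × 0.911) = 0.0253 / 0.323 = 0.0782 V⁻¹.

λ = 0.0782 V⁻¹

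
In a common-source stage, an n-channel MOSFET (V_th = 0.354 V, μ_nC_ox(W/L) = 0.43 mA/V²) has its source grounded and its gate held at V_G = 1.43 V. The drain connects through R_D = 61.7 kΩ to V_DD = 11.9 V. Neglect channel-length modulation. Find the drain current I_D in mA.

I_D = 0.184 mA

V_GS = V_G = 1.43 V, so V_ov = 1.43 − 0.354 = 1.08 V.
Assume saturation: I_D = ½ k_n V_ov² = 0.5 × 0.43 × 1.08² = 0.249 mA, giving V_DS = V_DD − I_D R_D = 11.9 − 0.249 × 61.7 = -3.46 V.
But -3.46 V < V_ov = 1.08 V, so the device is actually in triode.
In triode I_D = k_n[V_ov V_DS − ½ V_DS²] and I_D = (V_DD − V_DS)/R_D. Equating: 13.3 V_DS² − 29.55 V_DS + 11.9 = 0, giving V_DS = 0.528 V (the root below V_ov).
I_D = (11.9 − 0.528) / 61.7 = 0.184 mA.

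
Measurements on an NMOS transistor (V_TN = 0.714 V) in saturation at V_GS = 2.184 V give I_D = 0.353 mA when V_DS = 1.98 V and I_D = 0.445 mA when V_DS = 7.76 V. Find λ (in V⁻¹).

With V_GS fixed, I_D ∝ (1 + λ V_DS) in saturation, so I_D2/I_D1 = (1 + λ V_DS2)/(1 + λ V_DS1).
0.445/0.353 = 1.261 = (1 + 7.76 λ)/(1 + 1.98 λ).
Solving: λ (I_D1 V_DS2 − I_D2 V_DS1) = I_D2 − I_D1, so λ = (0.445 − 0.353) / (0.353 × 7.76 − 0.445 × 1.98) = 0.092 / 1.86 = 0.0495 V⁻¹.

λ = 0.0495 V⁻¹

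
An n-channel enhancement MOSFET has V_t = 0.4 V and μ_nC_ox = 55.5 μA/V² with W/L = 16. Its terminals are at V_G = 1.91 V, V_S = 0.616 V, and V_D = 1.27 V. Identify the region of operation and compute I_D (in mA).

Triode; I_D = 0.329 mA

V_GS = V_G − V_S = 1.91 − 0.616 = 1.29 V; V_DS = V_D − V_S = 1.27 − 0.616 = 0.654 V.
k_n = μ_nC_ox · (W/L) = 0.888 mA/V².
V_ov = V_GS − V_t = 1.29 − 0.4 = 0.894 V.
Since V_DS = 0.654 V < V_ov = 0.894 V, the device is in the triode region.
I_D = k_n [V_ov · V_DS − ½ V_DS²] = 0.888 × [0.894 × 0.654 − 0.5 × 0.654²] = 0.329 mA.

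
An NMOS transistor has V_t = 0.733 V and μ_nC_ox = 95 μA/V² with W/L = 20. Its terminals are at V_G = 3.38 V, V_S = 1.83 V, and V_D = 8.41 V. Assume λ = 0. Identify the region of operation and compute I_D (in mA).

Saturation; I_D = 0.634 mA

V_GS = V_G − V_S = 3.38 − 1.83 = 1.55 V; V_DS = V_D − V_S = 8.41 − 1.83 = 6.58 V.
k_n = μ_nC_ox · (W/L) = 1.9 mA/V².
V_ov = V_GS − V_t = 1.55 − 0.733 = 0.817 V.
Since V_DS = 6.58 V ≥ V_ov = 0.817 V, the device is in saturation.
I_D = ½ k_n V_ov² = 0.5 × 1.9 × 0.817² = 0.634 mA.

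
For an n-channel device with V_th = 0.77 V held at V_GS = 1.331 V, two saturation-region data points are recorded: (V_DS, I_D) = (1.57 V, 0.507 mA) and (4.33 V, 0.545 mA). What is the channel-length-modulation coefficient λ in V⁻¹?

λ = 0.0284 V⁻¹

With V_GS fixed, I_D ∝ (1 + λ V_DS) in saturation, so I_D2/I_D1 = (1 + λ V_DS2)/(1 + λ V_DS1).
0.545/0.507 = 1.075 = (1 + 4.33 λ)/(1 + 1.57 λ).
Solving: λ (I_D1 V_DS2 − I_D2 V_DS1) = I_D2 − I_D1, so λ = (0.545 − 0.507) / (0.507 × 4.33 − 0.545 × 1.57) = 0.038 / 1.34 = 0.0284 V⁻¹.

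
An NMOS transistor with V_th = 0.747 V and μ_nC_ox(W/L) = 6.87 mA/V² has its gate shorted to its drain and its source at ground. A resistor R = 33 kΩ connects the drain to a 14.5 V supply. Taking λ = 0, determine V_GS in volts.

With gate tied to drain, V_GS = V_DS ≥ V_GS − V_th, so the device is in saturation.
KCL at the drain: ½ k_n (V_GS − V_th)² = (V_DD − V_GS)/R.
Let x = V_GS − 0.747. Then 113 x² + x − 13.75 = 0, giving x = 0.344 V (positive root), so V_GS = 1.09 V.
I_D = (V_DD − V_GS)/R = (14.5 − 1.09) / 33 = 0.406 mA.

V_GS = 1.09 V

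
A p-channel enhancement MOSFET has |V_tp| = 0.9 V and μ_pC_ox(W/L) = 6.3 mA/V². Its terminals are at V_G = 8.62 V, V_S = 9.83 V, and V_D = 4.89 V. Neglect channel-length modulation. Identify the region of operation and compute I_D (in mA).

V_SG = V_S − V_G = 9.83 − 8.62 = 1.21 V; V_SD = V_S − V_D = 9.83 − 4.89 = 4.94 V.
V_ov = V_SG − |V_tp| = 1.21 − 0.9 = 0.31 V.
Since V_SD = 4.94 V ≥ V_ov = 0.31 V, the device is in saturation.
I_D = ½ k_p V_ov² = 0.5 × 6.3 × 0.31² = 0.303 mA.

Saturation; I_D = 0.303 mA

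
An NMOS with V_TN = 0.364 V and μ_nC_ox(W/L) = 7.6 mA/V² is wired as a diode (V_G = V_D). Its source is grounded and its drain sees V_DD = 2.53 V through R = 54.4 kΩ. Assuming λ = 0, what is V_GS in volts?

With gate tied to drain, V_GS = V_DS ≥ V_GS − V_TN, so the device is in saturation.
KCL at the drain: ½ k_n (V_GS − V_TN)² = (V_DD − V_GS)/R.
Let x = V_GS − 0.364. Then 207 x² + x − 2.166 = 0, giving x = 0.1 V (positive root), so V_GS = 0.464 V.
I_D = (V_DD − V_GS)/R = (2.53 − 0.464) / 54.4 = 0.038 mA.

V_GS = 0.464 V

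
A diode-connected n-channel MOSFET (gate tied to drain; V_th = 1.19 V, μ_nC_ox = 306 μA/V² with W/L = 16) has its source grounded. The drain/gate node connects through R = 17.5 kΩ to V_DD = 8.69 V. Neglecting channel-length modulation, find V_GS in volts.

V_GS = 1.60 V

With gate tied to drain, V_GS = V_DS ≥ V_GS − V_th, so the device is in saturation.
k_n = μ_nC_ox · (W/L) = 4.896 mA/V².
KCL at the drain: ½ k_n (V_GS − V_th)² = (V_DD − V_GS)/R.
Let x = V_GS − 1.19. Then 42.8 x² + x − 7.5 = 0, giving x = 0.407 V (positive root), so V_GS = 1.6 V.
I_D = (V_DD − V_GS)/R = (8.69 − 1.6) / 17.5 = 0.405 mA.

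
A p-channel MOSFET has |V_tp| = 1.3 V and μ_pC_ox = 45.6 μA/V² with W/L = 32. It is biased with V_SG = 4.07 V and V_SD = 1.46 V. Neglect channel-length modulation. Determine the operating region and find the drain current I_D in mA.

k_p = μ_pC_ox · (W/L) = 1.459 mA/V².
V_ov = V_SG − |V_tp| = 4.07 − 1.3 = 2.77 V.
Since V_SD = 1.46 V < V_ov = 2.77 V, the device is in the triode region.
I_D = k_p [V_ov · V_SD − ½ V_SD²] = 1.459 × [2.77 × 1.46 − 0.5 × 1.46²] = 4.35 mA.

Triode; I_D = 4.35 mA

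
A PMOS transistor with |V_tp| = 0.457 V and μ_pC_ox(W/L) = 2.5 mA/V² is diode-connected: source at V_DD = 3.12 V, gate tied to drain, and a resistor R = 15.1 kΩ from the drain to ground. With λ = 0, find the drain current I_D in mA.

I_D = 0.153 mA

With gate tied to drain, V_SG = V_SD ≥ V_SG − |V_tp|, so the device is in saturation.
KCL at the drain: ½ k_p (V_SG − |V_tp|)² = (V_DD − V_SG)/R.
Let x = V_SG − 0.457. Then 18.9 x² + x − 2.663 = 0, giving x = 0.35 V (positive root), so V_SG = 0.807 V.
I_D = (V_DD − V_SG)/R = (3.12 − 0.807) / 15.1 = 0.153 mA.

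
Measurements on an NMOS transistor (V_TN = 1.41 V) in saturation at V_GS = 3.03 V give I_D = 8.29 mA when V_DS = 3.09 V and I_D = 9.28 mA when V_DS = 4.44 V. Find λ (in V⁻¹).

λ = 0.122 V⁻¹

With V_GS fixed, I_D ∝ (1 + λ V_DS) in saturation, so I_D2/I_D1 = (1 + λ V_DS2)/(1 + λ V_DS1).
9.28/8.29 = 1.119 = (1 + 4.44 λ)/(1 + 3.09 λ).
Solving: λ (I_D1 V_DS2 − I_D2 V_DS1) = I_D2 − I_D1, so λ = (9.28 − 8.29) / (8.29 × 4.44 − 9.28 × 3.09) = 0.99 / 8.13 = 0.122 V⁻¹.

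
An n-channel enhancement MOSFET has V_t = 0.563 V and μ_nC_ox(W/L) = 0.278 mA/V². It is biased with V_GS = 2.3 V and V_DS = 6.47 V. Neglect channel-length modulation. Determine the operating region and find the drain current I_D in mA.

Saturation; I_D = 0.419 mA

V_ov = V_GS − V_t = 2.3 − 0.563 = 1.74 V.
Since V_DS = 6.47 V ≥ V_ov = 1.74 V, the device is in saturation.
I_D = ½ k_n V_ov² = 0.5 × 0.278 × 1.74² = 0.419 mA.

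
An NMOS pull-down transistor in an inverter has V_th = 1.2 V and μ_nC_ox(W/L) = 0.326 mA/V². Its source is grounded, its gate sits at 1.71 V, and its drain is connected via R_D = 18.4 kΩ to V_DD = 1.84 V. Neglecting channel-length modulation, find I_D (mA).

V_GS = V_G = 1.71 V, so V_ov = 1.71 − 1.2 = 0.51 V.
Assume saturation: I_D = ½ k_n V_ov² = 0.5 × 0.326 × 0.51² = 0.0424 mA, giving V_DS = V_DD − I_D R_D = 1.84 − 0.0424 × 18.4 = 1.06 V.
V_DS = 1.06 V ≥ V_ov = 0.51 V, confirming saturation.

I_D = 0.0424 mA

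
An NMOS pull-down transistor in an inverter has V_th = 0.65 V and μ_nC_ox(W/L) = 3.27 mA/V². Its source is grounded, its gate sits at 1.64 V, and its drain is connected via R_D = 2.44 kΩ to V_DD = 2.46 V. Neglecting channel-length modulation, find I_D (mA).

V_GS = V_G = 1.64 V, so V_ov = 1.64 − 0.65 = 0.99 V.
Assume saturation: I_D = ½ k_n V_ov² = 0.5 × 3.27 × 0.99² = 1.6 mA, giving V_DS = V_DD − I_D R_D = 2.46 − 1.6 × 2.44 = -1.45 V.
But -1.45 V < V_ov = 0.99 V, so the device is actually in triode.
In triode I_D = k_n[V_ov V_DS − ½ V_DS²] and I_D = (V_DD − V_DS)/R_D. Equating: 3.99 V_DS² − 8.899 V_DS + 2.46 = 0, giving V_DS = 0.323 V (the root below V_ov).
I_D = (2.46 − 0.323) / 2.44 = 0.876 mA.

I_D = 0.876 mA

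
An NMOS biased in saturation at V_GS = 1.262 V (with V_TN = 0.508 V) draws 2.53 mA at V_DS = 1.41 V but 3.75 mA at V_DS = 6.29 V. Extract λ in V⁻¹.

With V_GS fixed, I_D ∝ (1 + λ V_DS) in saturation, so I_D2/I_D1 = (1 + λ V_DS2)/(1 + λ V_DS1).
3.75/2.53 = 1.482 = (1 + 6.29 λ)/(1 + 1.41 λ).
Solving: λ (I_D1 V_DS2 − I_D2 V_DS1) = I_D2 − I_D1, so λ = (3.75 − 2.53) / (2.53 × 6.29 − 3.75 × 1.41) = 1.22 / 10.6 = 0.115 V⁻¹.

λ = 0.115 V⁻¹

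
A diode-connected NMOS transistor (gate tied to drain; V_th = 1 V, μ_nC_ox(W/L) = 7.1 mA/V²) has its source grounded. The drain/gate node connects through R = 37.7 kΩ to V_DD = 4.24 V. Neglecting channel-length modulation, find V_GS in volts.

V_GS = 1.15 V

With gate tied to drain, V_GS = V_DS ≥ V_GS − V_th, so the device is in saturation.
KCL at the drain: ½ k_n (V_GS − V_th)² = (V_DD − V_GS)/R.
Let x = V_GS − 1. Then 134 x² + x − 3.24 = 0, giving x = 0.152 V (positive root), so V_GS = 1.15 V.
I_D = (V_DD − V_GS)/R = (4.24 − 1.15) / 37.7 = 0.0819 mA.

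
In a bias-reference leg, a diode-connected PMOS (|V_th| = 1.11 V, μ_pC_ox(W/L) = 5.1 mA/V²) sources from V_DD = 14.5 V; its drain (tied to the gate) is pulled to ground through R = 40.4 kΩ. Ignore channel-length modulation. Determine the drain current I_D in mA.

With gate tied to drain, V_SG = V_SD ≥ V_SG − |V_th|, so the device is in saturation.
KCL at the drain: ½ k_p (V_SG − |V_th|)² = (V_DD − V_SG)/R.
Let x = V_SG − 1.11. Then 103 x² + x − 13.39 = 0, giving x = 0.356 V (positive root), so V_SG = 1.47 V.
I_D = (V_DD − V_SG)/R = (14.5 − 1.47) / 40.4 = 0.323 mA.

I_D = 0.323 mA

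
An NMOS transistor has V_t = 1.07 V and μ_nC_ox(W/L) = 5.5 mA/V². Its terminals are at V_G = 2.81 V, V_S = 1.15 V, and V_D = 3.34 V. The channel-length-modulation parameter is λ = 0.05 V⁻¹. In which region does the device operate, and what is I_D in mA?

Saturation; I_D = 1.06 mA

V_GS = V_G − V_S = 2.81 − 1.15 = 1.66 V; V_DS = V_D − V_S = 3.34 − 1.15 = 2.19 V.
V_ov = V_GS − V_t = 1.66 − 1.07 = 0.59 V.
Since V_DS = 2.19 V ≥ V_ov = 0.59 V, the device is in saturation.
I_D = ½ k_n V_ov² (1 + λ V_DS) = 0.5 × 5.5 × 0.59² × (1 + 0.05 × 2.19) = 1.06 mA.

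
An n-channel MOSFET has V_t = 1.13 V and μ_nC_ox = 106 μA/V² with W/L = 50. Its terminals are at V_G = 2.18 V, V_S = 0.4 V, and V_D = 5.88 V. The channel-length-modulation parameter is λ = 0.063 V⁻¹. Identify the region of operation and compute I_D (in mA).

V_GS = V_G − V_S = 2.18 − 0.4 = 1.78 V; V_DS = V_D − V_S = 5.88 − 0.4 = 5.48 V.
k_n = μ_nC_ox · (W/L) = 5.3 mA/V².
V_ov = V_GS − V_t = 1.78 − 1.13 = 0.65 V.
Since V_DS = 5.48 V ≥ V_ov = 0.65 V, the device is in saturation.
I_D = ½ k_n V_ov² (1 + λ V_DS) = 0.5 × 5.3 × 0.65² × (1 + 0.063 × 5.48) = 1.51 mA.

Saturation; I_D = 1.51 mA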